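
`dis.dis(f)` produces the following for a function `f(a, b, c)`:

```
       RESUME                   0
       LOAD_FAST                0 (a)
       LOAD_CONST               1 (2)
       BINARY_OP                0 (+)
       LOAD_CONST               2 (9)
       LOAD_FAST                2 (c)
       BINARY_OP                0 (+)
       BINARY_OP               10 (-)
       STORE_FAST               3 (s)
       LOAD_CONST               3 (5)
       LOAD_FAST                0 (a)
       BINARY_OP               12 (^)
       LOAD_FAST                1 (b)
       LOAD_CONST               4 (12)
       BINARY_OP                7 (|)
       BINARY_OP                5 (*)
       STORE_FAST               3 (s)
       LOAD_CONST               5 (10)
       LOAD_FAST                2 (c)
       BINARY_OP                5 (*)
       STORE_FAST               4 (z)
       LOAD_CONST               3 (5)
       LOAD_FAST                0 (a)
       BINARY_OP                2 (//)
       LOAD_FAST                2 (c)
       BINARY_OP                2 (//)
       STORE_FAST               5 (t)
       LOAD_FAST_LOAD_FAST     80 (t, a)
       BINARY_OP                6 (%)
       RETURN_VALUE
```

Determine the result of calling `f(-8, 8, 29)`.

LOAD_FAST a → push -8. Stack: [-8]
LOAD_CONST → push 2. Stack: [-8, 2]
BINARY_OP + → -8 + 2 = -6. Stack: [-6]
LOAD_CONST → push 9. Stack: [-6, 9]
LOAD_FAST c → push 29. Stack: [-6, 9, 29]
BINARY_OP + → 9 + 29 = 38. Stack: [-6, 38]
BINARY_OP - → -6 - 38 = -44. Stack: [-44]
STORE_FAST s → s=-44. Stack: []
LOAD_CONST → push 5. Stack: [5]
LOAD_FAST a → push -8. Stack: [5, -8]
BINARY_OP ^ → 5 ^ -8 = -3. Stack: [-3]
LOAD_FAST b → push 8. Stack: [-3, 8]
LOAD_CONST → push 12. Stack: [-3, 8, 12]
BINARY_OP | → 8 | 12 = 12. Stack: [-3, 12]
BINARY_OP * → -3 * 12 = -36. Stack: [-36]
STORE_FAST s → s=-36. Stack: []
LOAD_CONST → push 10. Stack: [10]
LOAD_FAST c → push 29. Stack: [10, 29]
BINARY_OP * → 10 * 29 = 290. Stack: [290]
STORE_FAST z → z=290. Stack: []
LOAD_CONST → push 5. Stack: [5]
LOAD_FAST a → push -8. Stack: [5, -8]
BINARY_OP // → 5 // -8 = -1. Stack: [-1]
LOAD_FAST c → push 29. Stack: [-1, 29]
BINARY_OP // → -1 // 29 = -1. Stack: [-1]
STORE_FAST t → t=-1. Stack: []
LOAD_FAST_LOAD_FAST t,a → push -1,-8. Stack: [-1, -8]
BINARY_OP % → -1 % -8 = -1. Stack: [-1]
RETURN_VALUE → return -1.

-1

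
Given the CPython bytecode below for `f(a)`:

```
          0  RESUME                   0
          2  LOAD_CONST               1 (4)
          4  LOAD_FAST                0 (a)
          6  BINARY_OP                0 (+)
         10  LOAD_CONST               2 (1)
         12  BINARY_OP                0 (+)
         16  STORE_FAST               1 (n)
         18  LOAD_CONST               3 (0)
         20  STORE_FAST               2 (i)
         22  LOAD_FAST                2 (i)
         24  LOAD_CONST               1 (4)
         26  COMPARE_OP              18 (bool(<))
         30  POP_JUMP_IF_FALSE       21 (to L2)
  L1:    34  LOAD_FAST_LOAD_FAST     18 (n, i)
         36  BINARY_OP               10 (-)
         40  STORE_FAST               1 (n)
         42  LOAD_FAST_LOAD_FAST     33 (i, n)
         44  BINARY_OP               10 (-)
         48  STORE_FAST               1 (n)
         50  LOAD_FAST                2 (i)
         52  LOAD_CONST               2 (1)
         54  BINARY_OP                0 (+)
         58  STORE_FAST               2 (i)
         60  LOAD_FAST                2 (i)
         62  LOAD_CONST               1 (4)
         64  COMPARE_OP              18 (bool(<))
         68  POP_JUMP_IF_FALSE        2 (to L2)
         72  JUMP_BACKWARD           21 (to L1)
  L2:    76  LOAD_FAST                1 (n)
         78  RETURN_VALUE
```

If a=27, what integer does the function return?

36

LOAD_CONST → push 4
LOAD_FAST a → push 27
BINARY_OP + → 4 + 27 = 31
LOAD_CONST → push 1
BINARY_OP + → 31 + 1 = 32
STORE_FAST n → n=32
LOAD_CONST → push 0
STORE_FAST i → i=0
LOAD_FAST i → push 0
LOAD_CONST → push 4
COMPARE_OP bool(<) → 0 vs 4 = True
POP_JUMP_IF_FALSE → pop True; no jump
LOAD_FAST_LOAD_FAST n,i → push 32,0
BINARY_OP - → 32 - 0 = 32
STORE_FAST n → n=32
LOAD_FAST_LOAD_FAST i,n → push 0,32
BINARY_OP - → 0 - 32 = -32
STORE_FAST n → n=-32
LOAD_FAST i → push 0
LOAD_CONST → push 1
BINARY_OP + → 0 + 1 = 1
STORE_FAST i → i=1
LOAD_FAST i → push 1
LOAD_CONST → push 4
COMPARE_OP bool(<) → 1 vs 4 = True
POP_JUMP_IF_FALSE → pop True; no jump
LOAD_FAST_LOAD_FAST n,i → push -32,1
BINARY_OP - → -32 - 1 = -33
STORE_FAST n → n=-33
LOAD_FAST_LOAD_FAST i,n → push 1,-33
BINARY_OP - → 1 - -33 = 34
STORE_FAST n → n=34
LOAD_FAST i → push 1
LOAD_CONST → push 1
BINARY_OP + → 1 + 1 = 2
STORE_FAST i → i=2
LOAD_FAST i → push 2
LOAD_CONST → push 4
COMPARE_OP bool(<) → 2 vs 4 = True
POP_JUMP_IF_FALSE → pop True; no jump
LOAD_FAST_LOAD_FAST n,i → push 34,2
BINARY_OP - → 34 - 2 = 32
STORE_FAST n → n=32
LOAD_FAST_LOAD_FAST i,n → push 2,32
BINARY_OP - → 2 - 32 = -30
STORE_FAST n → n=-30
LOAD_FAST i → push 2
LOAD_CONST → push 1
BINARY_OP + → 2 + 1 = 3
STORE_FAST i → i=3
LOAD_FAST i → push 3
LOAD_CONST → push 4
COMPARE_OP bool(<) → 3 vs 4 = True
POP_JUMP_IF_FALSE → pop True; no jump
LOAD_FAST_LOAD_FAST n,i → push -30,3
BINARY_OP - → -30 - 3 = -33
STORE_FAST n → n=-33
LOAD_FAST_LOAD_FAST i,n → push 3,-33
BINARY_OP - → 3 - -33 = 36
STORE_FAST n → n=36
LOAD_FAST i → push 3
LOAD_CONST → push 1
BINARY_OP + → 3 + 1 = 4
STORE_FAST i → i=4
LOAD_FAST i → push 4
LOAD_CONST → push 4
COMPARE_OP bool(<) → 4 vs 4 = False
POP_JUMP_IF_FALSE → pop False; jump
LOAD_FAST n → push 36
RETURN_VALUE → return 36.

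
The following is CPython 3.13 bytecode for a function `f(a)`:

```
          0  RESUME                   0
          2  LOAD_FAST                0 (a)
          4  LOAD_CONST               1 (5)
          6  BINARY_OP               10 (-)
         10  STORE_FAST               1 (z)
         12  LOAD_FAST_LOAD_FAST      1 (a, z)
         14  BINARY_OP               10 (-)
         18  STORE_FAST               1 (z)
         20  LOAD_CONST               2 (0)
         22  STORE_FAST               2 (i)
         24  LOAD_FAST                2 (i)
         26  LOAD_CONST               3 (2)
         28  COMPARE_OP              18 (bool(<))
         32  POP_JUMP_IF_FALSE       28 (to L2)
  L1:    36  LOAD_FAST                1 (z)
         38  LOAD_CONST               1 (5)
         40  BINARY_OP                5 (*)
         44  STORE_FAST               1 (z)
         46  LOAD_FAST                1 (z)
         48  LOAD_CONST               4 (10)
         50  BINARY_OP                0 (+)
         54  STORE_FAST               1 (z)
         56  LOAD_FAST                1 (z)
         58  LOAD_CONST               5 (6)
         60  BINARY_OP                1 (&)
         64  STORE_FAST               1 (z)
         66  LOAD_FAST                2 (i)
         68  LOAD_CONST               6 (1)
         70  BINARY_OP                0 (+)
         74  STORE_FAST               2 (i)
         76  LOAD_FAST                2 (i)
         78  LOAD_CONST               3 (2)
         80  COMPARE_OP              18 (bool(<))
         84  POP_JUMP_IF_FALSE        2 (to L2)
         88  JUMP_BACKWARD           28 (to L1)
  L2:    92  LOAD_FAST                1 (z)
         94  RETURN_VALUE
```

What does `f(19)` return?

LOAD_FAST a → push 19. Stack: [19]
LOAD_CONST → push 5. Stack: [19, 5]
BINARY_OP - → 19 - 5 = 14. Stack: [14]
STORE_FAST z → z=14. Stack: []
LOAD_FAST_LOAD_FAST a,z → push 19,14. Stack: [19, 14]
BINARY_OP - → 19 - 14 = 5. Stack: [5]
STORE_FAST z → z=5. Stack: []
LOAD_CONST → push 0. Stack: [0]
STORE_FAST i → i=0. Stack: []
LOAD_FAST i → push 0. Stack: [0]
LOAD_CONST → push 2. Stack: [0, 2]
COMPARE_OP bool(<) → 0 vs 2 = True. Stack: [True]
POP_JUMP_IF_FALSE → pop True; no jump. Stack: []
LOAD_FAST z → push 5. Stack: [5]
LOAD_CONST → push 5. Stack: [5, 5]
BINARY_OP * → 5 * 5 = 25. Stack: [25]
STORE_FAST z → z=25. Stack: []
LOAD_FAST z → push 25. Stack: [25]
LOAD_CONST → push 10. Stack: [25, 10]
BINARY_OP + → 25 + 10 = 35. Stack: [35]
STORE_FAST z → z=35. Stack: []
LOAD_FAST z → push 35. Stack: [35]
LOAD_CONST → push 6. Stack: [35, 6]
BINARY_OP & → 35 & 6 = 2. Stack: [2]
STORE_FAST z → z=2. Stack: []
LOAD_FAST i → push 0. Stack: [0]
LOAD_CONST → push 1. Stack: [0, 1]
BINARY_OP + → 0 + 1 = 1. Stack: [1]
STORE_FAST i → i=1. Stack: []
LOAD_FAST i → push 1. Stack: [1]
LOAD_CONST → push 2. Stack: [1, 2]
COMPARE_OP bool(<) → 1 vs 2 = True. Stack: [True]
POP_JUMP_IF_FALSE → pop True; no jump. Stack: []
LOAD_FAST z → push 2. Stack: [2]
LOAD_CONST → push 5. Stack: [2, 5]
BINARY_OP * → 2 * 5 = 10. Stack: [10]
STORE_FAST z → z=10. Stack: []
LOAD_FAST z → push 10. Stack: [10]
LOAD_CONST → push 10. Stack: [10, 10]
BINARY_OP + → 10 + 10 = 20. Stack: [20]
STORE_FAST z → z=20. Stack: []
LOAD_FAST z → push 20. Stack: [20]
LOAD_CONST → push 6. Stack: [20, 6]
BINARY_OP & → 20 & 6 = 4. Stack: [4]
STORE_FAST z → z=4. Stack: []
LOAD_FAST i → push 1. Stack: [1]
LOAD_CONST → push 1. Stack: [1, 1]
BINARY_OP + → 1 + 1 = 2. Stack: [2]
STORE_FAST i → i=2. Stack: []
LOAD_FAST i → push 2. Stack: [2]
LOAD_CONST → push 2. Stack: [2, 2]
COMPARE_OP bool(<) → 2 vs 2 = False. Stack: [False]
POP_JUMP_IF_FALSE → pop False; jump. Stack: []
LOAD_FAST z → push 4. Stack: [4]
RETURN_VALUE → return 4.

4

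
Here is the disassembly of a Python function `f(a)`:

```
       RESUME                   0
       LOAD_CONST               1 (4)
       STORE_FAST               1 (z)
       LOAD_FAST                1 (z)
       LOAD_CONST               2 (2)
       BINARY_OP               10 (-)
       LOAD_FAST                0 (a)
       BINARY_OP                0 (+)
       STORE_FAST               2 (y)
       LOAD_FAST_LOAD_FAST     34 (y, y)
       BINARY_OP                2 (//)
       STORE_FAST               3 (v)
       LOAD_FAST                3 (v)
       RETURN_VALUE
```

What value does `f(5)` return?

1

LOAD_CONST → push 4. Stack: [4]
STORE_FAST z → z=4. Stack: []
LOAD_FAST z → push 4. Stack: [4]
LOAD_CONST → push 2. Stack: [4, 2]
BINARY_OP - → 4 - 2 = 2. Stack: [2]
LOAD_FAST a → push 5. Stack: [2, 5]
BINARY_OP + → 2 + 5 = 7. Stack: [7]
STORE_FAST y → y=7. Stack: []
LOAD_FAST_LOAD_FAST y,y → push 7,7. Stack: [7, 7]
BINARY_OP // → 7 // 7 = 1. Stack: [1]
STORE_FAST v → v=1. Stack: []
LOAD_FAST v → push 1. Stack: [1]
RETURN_VALUE → return 1.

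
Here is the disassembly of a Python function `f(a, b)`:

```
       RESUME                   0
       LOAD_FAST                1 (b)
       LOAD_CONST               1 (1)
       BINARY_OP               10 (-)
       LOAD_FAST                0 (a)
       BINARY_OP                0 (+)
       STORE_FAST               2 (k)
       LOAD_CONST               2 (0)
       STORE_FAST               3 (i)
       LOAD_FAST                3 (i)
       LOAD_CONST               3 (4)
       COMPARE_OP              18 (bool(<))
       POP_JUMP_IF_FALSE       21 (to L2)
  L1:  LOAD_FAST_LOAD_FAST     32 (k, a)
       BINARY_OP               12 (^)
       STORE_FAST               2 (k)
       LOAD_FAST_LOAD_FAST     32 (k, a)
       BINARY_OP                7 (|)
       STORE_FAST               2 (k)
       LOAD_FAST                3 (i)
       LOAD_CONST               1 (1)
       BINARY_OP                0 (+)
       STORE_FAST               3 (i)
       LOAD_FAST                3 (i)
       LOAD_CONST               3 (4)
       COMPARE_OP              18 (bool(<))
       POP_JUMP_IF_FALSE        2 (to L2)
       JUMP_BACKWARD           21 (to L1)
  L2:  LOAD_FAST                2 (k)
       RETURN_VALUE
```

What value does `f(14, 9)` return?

LOAD_FAST b → push 9
LOAD_CONST → push 1
BINARY_OP - → 9 - 1 = 8
LOAD_FAST a → push 14
BINARY_OP + → 8 + 14 = 22
STORE_FAST k → k=22
LOAD_CONST → push 0
STORE_FAST i → i=0
LOAD_FAST i → push 0
LOAD_CONST → push 4
COMPARE_OP bool(<) → 0 vs 4 = True
POP_JUMP_IF_FALSE → pop True; no jump
LOAD_FAST_LOAD_FAST k,a → push 22,14
BINARY_OP ^ → 22 ^ 14 = 24
STORE_FAST k → k=24
LOAD_FAST_LOAD_FAST k,a → push 24,14
BINARY_OP | → 24 | 14 = 30
STORE_FAST k → k=30
LOAD_FAST i → push 0
LOAD_CONST → push 1
BINARY_OP + → 0 + 1 = 1
STORE_FAST i → i=1
LOAD_FAST i → push 1
LOAD_CONST → push 4
COMPARE_OP bool(<) → 1 vs 4 = True
POP_JUMP_IF_FALSE → pop True; no jump
LOAD_FAST_LOAD_FAST k,a → push 30,14
BINARY_OP ^ → 30 ^ 14 = 16
STORE_FAST k → k=16
LOAD_FAST_LOAD_FAST k,a → push 16,14
BINARY_OP | → 16 | 14 = 30
STORE_FAST k → k=30
LOAD_FAST i → push 1
LOAD_CONST → push 1
BINARY_OP + → 1 + 1 = 2
STORE_FAST i → i=2
LOAD_FAST i → push 2
LOAD_CONST → push 4
COMPARE_OP bool(<) → 2 vs 4 = True
POP_JUMP_IF_FALSE → pop True; no jump
LOAD_FAST_LOAD_FAST k,a → push 30,14
BINARY_OP ^ → 30 ^ 14 = 16
STORE_FAST k → k=16
LOAD_FAST_LOAD_FAST k,a → push 16,14
BINARY_OP | → 16 | 14 = 30
STORE_FAST k → k=30
LOAD_FAST i → push 2
LOAD_CONST → push 1
BINARY_OP + → 2 + 1 = 3
STORE_FAST i → i=3
LOAD_FAST i → push 3
LOAD_CONST → push 4
COMPARE_OP bool(<) → 3 vs 4 = True
POP_JUMP_IF_FALSE → pop True; no jump
LOAD_FAST_LOAD_FAST k,a → push 30,14
BINARY_OP ^ → 30 ^ 14 = 16
STORE_FAST k → k=16
LOAD_FAST_LOAD_FAST k,a → push 16,14
BINARY_OP | → 16 | 14 = 30
STORE_FAST k → k=30
LOAD_FAST i → push 3
LOAD_CONST → push 1
BINARY_OP + → 3 + 1 = 4
STORE_FAST i → i=4
LOAD_FAST i → push 4
LOAD_CONST → push 4
COMPARE_OP bool(<) → 4 vs 4 = False
POP_JUMP_IF_FALSE → pop False; jump
LOAD_FAST k → push 30
RETURN_VALUE → return 30.

30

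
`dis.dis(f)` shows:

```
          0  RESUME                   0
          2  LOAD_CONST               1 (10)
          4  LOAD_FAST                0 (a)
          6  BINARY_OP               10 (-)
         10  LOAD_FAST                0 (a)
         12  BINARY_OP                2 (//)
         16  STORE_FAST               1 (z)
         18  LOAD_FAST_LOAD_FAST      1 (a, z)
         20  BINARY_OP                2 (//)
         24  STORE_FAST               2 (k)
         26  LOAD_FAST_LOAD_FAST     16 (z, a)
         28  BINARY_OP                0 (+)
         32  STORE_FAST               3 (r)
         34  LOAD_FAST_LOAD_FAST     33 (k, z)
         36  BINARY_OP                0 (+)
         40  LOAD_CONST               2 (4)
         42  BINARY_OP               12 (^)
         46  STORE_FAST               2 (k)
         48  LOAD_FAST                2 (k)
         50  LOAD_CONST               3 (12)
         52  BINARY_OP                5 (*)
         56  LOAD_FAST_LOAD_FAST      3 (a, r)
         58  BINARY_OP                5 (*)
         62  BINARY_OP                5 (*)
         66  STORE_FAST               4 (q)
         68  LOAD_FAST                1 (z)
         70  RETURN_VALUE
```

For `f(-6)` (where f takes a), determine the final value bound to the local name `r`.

-9

LOAD_CONST → push 10. Stack: [10]
LOAD_FAST a → push -6. Stack: [10, -6]
BINARY_OP - → 10 - -6 = 16. Stack: [16]
LOAD_FAST a → push -6. Stack: [16, -6]
BINARY_OP // → 16 // -6 = -3. Stack: [-3]
STORE_FAST z → z=-3. Stack: []
LOAD_FAST_LOAD_FAST a,z → push -6,-3. Stack: [-6, -3]
BINARY_OP // → -6 // -3 = 2. Stack: [2]
STORE_FAST k → k=2. Stack: []
LOAD_FAST_LOAD_FAST z,a → push -3,-6. Stack: [-3, -6]
BINARY_OP + → -3 + -6 = -9. Stack: [-9]
STORE_FAST r → r=-9. Stack: []
LOAD_FAST_LOAD_FAST k,z → push 2,-3. Stack: [2, -3]
BINARY_OP + → 2 + -3 = -1. Stack: [-1]
LOAD_CONST → push 4. Stack: [-1, 4]
BINARY_OP ^ → -1 ^ 4 = -5. Stack: [-5]
STORE_FAST k → k=-5. Stack: []
LOAD_FAST k → push -5. Stack: [-5]
LOAD_CONST → push 12. Stack: [-5, 12]
BINARY_OP * → -5 * 12 = -60. Stack: [-60]
LOAD_FAST_LOAD_FAST a,r → push -6,-9. Stack: [-60, -6, -9]
BINARY_OP * → -6 * -9 = 54. Stack: [-60, 54]
BINARY_OP * → -60 * 54 = -3240. Stack: [-3240]
STORE_FAST q → q=-3240. Stack: []
LOAD_FAST z → push -3. Stack: [-3]
RETURN_VALUE → return -3.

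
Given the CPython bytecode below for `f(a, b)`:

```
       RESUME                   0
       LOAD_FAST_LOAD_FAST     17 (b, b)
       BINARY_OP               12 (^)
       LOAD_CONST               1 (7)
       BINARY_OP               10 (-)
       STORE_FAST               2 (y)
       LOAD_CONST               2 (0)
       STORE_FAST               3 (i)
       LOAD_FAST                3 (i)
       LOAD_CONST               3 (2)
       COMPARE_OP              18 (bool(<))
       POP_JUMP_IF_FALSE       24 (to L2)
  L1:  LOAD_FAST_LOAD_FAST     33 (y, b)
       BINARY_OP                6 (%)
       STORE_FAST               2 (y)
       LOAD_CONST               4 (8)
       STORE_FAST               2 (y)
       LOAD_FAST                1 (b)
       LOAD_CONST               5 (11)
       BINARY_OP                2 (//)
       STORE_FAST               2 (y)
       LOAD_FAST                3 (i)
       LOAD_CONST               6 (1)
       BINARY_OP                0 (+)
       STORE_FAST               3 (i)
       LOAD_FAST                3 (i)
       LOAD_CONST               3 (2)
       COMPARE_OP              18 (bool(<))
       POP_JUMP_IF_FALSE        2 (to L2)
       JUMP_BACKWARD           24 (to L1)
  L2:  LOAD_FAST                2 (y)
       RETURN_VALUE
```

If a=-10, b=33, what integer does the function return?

LOAD_FAST_LOAD_FAST b,b → push 33,33. Stack: [33, 33]
BINARY_OP ^ → 33 ^ 33 = 0. Stack: [0]
LOAD_CONST → push 7. Stack: [0, 7]
BINARY_OP - → 0 - 7 = -7. Stack: [-7]
STORE_FAST y → y=-7. Stack: []
LOAD_CONST → push 0. Stack: [0]
STORE_FAST i → i=0. Stack: []
LOAD_FAST i → push 0. Stack: [0]
LOAD_CONST → push 2. Stack: [0, 2]
COMPARE_OP bool(<) → 0 vs 2 = True. Stack: [True]
POP_JUMP_IF_FALSE → pop True; no jump. Stack: []
LOAD_FAST_LOAD_FAST y,b → push -7,33. Stack: [-7, 33]
BINARY_OP % → -7 % 33 = 26. Stack: [26]
STORE_FAST y → y=26. Stack: []
LOAD_CONST → push 8. Stack: [8]
STORE_FAST y → y=8. Stack: []
LOAD_FAST b → push 33. Stack: [33]
LOAD_CONST → push 11. Stack: [33, 11]
BINARY_OP // → 33 // 11 = 3. Stack: [3]
STORE_FAST y → y=3. Stack: []
LOAD_FAST i → push 0. Stack: [0]
LOAD_CONST → push 1. Stack: [0, 1]
BINARY_OP + → 0 + 1 = 1. Stack: [1]
STORE_FAST i → i=1. Stack: []
LOAD_FAST i → push 1. Stack: [1]
LOAD_CONST → push 2. Stack: [1, 2]
COMPARE_OP bool(<) → 1 vs 2 = True. Stack: [True]
POP_JUMP_IF_FALSE → pop True; no jump. Stack: []
LOAD_FAST_LOAD_FAST y,b → push 3,33. Stack: [3, 33]
BINARY_OP % → 3 % 33 = 3. Stack: [3]
STORE_FAST y → y=3. Stack: []
LOAD_CONST → push 8. Stack: [8]
STORE_FAST y → y=8. Stack: []
LOAD_FAST b → push 33. Stack: [33]
LOAD_CONST → push 11. Stack: [33, 11]
BINARY_OP // → 33 // 11 = 3. Stack: [3]
STORE_FAST y → y=3. Stack: []
LOAD_FAST i → push 1. Stack: [1]
LOAD_CONST → push 1. Stack: [1, 1]
BINARY_OP + → 1 + 1 = 2. Stack: [2]
STORE_FAST i → i=2. Stack: []
LOAD_FAST i → push 2. Stack: [2]
LOAD_CONST → push 2. Stack: [2, 2]
COMPARE_OP bool(<) → 2 vs 2 = False. Stack: [False]
POP_JUMP_IF_FALSE → pop False; jump. Stack: []
LOAD_FAST y → push 3. Stack: [3]
RETURN_VALUE → return 3.

3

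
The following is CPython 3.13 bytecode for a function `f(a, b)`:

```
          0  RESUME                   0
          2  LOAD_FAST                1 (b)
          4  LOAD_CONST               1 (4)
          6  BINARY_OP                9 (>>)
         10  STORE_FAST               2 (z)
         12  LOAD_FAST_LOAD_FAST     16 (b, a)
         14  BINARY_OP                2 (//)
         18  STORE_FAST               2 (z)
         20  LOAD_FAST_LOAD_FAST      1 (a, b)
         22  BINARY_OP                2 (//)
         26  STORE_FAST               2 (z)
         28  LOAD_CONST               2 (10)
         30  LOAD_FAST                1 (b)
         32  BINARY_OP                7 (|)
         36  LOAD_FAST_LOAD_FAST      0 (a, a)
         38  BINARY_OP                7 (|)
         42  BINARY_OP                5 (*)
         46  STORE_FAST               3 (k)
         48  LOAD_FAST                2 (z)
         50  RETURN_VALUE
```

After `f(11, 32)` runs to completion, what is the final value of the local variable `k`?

LOAD_FAST b → push 32. Stack: [32]
LOAD_CONST → push 4. Stack: [32, 4]
BINARY_OP >> → 32 >> 4 = 2. Stack: [2]
STORE_FAST z → z=2. Stack: []
LOAD_FAST_LOAD_FAST b,a → push 32,11. Stack: [32, 11]
BINARY_OP // → 32 // 11 = 2. Stack: [2]
STORE_FAST z → z=2. Stack: []
LOAD_FAST_LOAD_FAST a,b → push 11,32. Stack: [11, 32]
BINARY_OP // → 11 // 32 = 0. Stack: [0]
STORE_FAST z → z=0. Stack: []
LOAD_CONST → push 10. Stack: [10]
LOAD_FAST b → push 32. Stack: [10, 32]
BINARY_OP | → 10 | 32 = 42. Stack: [42]
LOAD_FAST_LOAD_FAST a,a → push 11,11. Stack: [42, 11, 11]
BINARY_OP | → 11 | 11 = 11. Stack: [42, 11]
BINARY_OP * → 42 * 11 = 462. Stack: [462]
STORE_FAST k → k=462. Stack: []
LOAD_FAST z → push 0. Stack: [0]
RETURN_VALUE → return 0.

462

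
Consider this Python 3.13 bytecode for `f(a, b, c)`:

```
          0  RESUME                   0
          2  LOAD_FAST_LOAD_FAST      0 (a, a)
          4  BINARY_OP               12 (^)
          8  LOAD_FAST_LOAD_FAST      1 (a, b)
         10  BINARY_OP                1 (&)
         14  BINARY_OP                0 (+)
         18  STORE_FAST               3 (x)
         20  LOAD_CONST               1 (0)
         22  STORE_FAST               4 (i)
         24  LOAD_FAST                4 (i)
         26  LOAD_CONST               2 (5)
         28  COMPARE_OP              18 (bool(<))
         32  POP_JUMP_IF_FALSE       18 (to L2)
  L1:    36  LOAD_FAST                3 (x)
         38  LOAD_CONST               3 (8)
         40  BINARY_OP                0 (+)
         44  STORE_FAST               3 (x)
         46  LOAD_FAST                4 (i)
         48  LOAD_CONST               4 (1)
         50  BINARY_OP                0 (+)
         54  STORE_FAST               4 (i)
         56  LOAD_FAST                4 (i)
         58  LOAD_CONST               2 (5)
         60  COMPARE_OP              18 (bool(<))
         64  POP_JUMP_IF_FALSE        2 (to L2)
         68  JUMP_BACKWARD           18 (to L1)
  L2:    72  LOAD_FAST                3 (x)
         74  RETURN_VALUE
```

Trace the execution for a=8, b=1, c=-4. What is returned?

LOAD_FAST_LOAD_FAST a,a → push 8,8
BINARY_OP ^ → 8 ^ 8 = 0
LOAD_FAST_LOAD_FAST a,b → push 8,1
BINARY_OP & → 8 & 1 = 0
BINARY_OP + → 0 + 0 = 0
STORE_FAST x → x=0
LOAD_CONST → push 0
STORE_FAST i → i=0
LOAD_FAST i → push 0
LOAD_CONST → push 5
COMPARE_OP bool(<) → 0 vs 5 = True
POP_JUMP_IF_FALSE → pop True; no jump
LOAD_FAST x → push 0
LOAD_CONST → push 8
BINARY_OP + → 0 + 8 = 8
STORE_FAST x → x=8
LOAD_FAST i → push 0
LOAD_CONST → push 1
BINARY_OP + → 0 + 1 = 1
STORE_FAST i → i=1
LOAD_FAST i → push 1
LOAD_CONST → push 5
COMPARE_OP bool(<) → 1 vs 5 = True
POP_JUMP_IF_FALSE → pop True; no jump
LOAD_FAST x → push 8
LOAD_CONST → push 8
BINARY_OP + → 8 + 8 = 16
STORE_FAST x → x=16
LOAD_FAST i → push 1
LOAD_CONST → push 1
BINARY_OP + → 1 + 1 = 2
STORE_FAST i → i=2
LOAD_FAST i → push 2
LOAD_CONST → push 5
COMPARE_OP bool(<) → 2 vs 5 = True
POP_JUMP_IF_FALSE → pop True; no jump
LOAD_FAST x → push 16
LOAD_CONST → push 8
BINARY_OP + → 16 + 8 = 24
STORE_FAST x → x=24
LOAD_FAST i → push 2
LOAD_CONST → push 1
BINARY_OP + → 2 + 1 = 3
STORE_FAST i → i=3
LOAD_FAST i → push 3
LOAD_CONST → push 5
COMPARE_OP bool(<) → 3 vs 5 = True
POP_JUMP_IF_FALSE → pop True; no jump
LOAD_FAST x → push 24
LOAD_CONST → push 8
BINARY_OP + → 24 + 8 = 32
STORE_FAST x → x=32
LOAD_FAST i → push 3
LOAD_CONST → push 1
BINARY_OP + → 3 + 1 = 4
STORE_FAST i → i=4
LOAD_FAST i → push 4
LOAD_CONST → push 5
COMPARE_OP bool(<) → 4 vs 5 = True
POP_JUMP_IF_FALSE → pop True; no jump
LOAD_FAST x → push 32
LOAD_CONST → push 8
BINARY_OP + → 32 + 8 = 40
STORE_FAST x → x=40
LOAD_FAST i → push 4
LOAD_CONST → push 1
BINARY_OP + → 4 + 1 = 5
STORE_FAST i → i=5
LOAD_FAST i → push 5
LOAD_CONST → push 5
COMPARE_OP bool(<) → 5 vs 5 = False
POP_JUMP_IF_FALSE → pop False; jump
LOAD_FAST x → push 40
RETURN_VALUE → return 40.

40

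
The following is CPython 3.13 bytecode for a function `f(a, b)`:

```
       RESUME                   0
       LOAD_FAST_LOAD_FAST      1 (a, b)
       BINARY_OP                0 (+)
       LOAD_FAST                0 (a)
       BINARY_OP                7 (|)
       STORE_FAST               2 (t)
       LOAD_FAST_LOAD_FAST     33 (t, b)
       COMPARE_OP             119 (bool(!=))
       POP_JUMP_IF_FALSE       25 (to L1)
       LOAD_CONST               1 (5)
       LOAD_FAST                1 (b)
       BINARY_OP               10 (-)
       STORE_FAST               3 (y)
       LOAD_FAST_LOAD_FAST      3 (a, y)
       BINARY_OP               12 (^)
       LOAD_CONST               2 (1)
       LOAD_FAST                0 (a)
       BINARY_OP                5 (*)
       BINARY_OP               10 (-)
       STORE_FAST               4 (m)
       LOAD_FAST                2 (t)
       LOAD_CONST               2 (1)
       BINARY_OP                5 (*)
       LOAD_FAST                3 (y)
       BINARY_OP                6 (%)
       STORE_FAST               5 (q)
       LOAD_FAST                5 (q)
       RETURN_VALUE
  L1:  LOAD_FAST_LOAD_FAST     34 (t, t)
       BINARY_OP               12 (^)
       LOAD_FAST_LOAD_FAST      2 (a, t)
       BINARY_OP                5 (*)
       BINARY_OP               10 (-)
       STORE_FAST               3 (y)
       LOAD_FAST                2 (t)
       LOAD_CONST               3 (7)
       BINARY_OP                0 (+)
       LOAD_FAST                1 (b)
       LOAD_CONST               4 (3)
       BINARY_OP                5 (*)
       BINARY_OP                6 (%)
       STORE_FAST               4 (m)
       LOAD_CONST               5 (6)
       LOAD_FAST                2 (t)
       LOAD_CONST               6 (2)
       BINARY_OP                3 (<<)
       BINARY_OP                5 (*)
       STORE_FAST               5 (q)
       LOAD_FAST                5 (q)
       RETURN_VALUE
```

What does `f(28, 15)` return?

LOAD_FAST_LOAD_FAST a,b → push 28,15. Stack: [28, 15]
BINARY_OP + → 28 + 15 = 43. Stack: [43]
LOAD_FAST a → push 28. Stack: [43, 28]
BINARY_OP | → 43 | 28 = 63. Stack: [63]
STORE_FAST t → t=63. Stack: []
LOAD_FAST_LOAD_FAST t,b → push 63,15. Stack: [63, 15]
COMPARE_OP bool(!=) → 63 vs 15 = True. Stack: [True]
POP_JUMP_IF_FALSE → pop True; no jump. Stack: []
LOAD_CONST → push 5. Stack: [5]
LOAD_FAST b → push 15. Stack: [5, 15]
BINARY_OP - → 5 - 15 = -10. Stack: [-10]
STORE_FAST y → y=-10. Stack: []
LOAD_FAST_LOAD_FAST a,y → push 28,-10. Stack: [28, -10]
BINARY_OP ^ → 28 ^ -10 = -22. Stack: [-22]
LOAD_CONST → push 1. Stack: [-22, 1]
LOAD_FAST a → push 28. Stack: [-22, 1, 28]
BINARY_OP * → 1 * 28 = 28. Stack: [-22, 28]
BINARY_OP - → -22 - 28 = -50. Stack: [-50]
STORE_FAST m → m=-50. Stack: []
LOAD_FAST t → push 63. Stack: [63]
LOAD_CONST → push 1. Stack: [63, 1]
BINARY_OP * → 63 * 1 = 63. Stack: [63]
LOAD_FAST y → push -10. Stack: [63, -10]
BINARY_OP % → 63 % -10 = -7. Stack: [-7]
STORE_FAST q → q=-7. Stack: []
LOAD_FAST q → push -7. Stack: [-7]
RETURN_VALUE → return -7.

-7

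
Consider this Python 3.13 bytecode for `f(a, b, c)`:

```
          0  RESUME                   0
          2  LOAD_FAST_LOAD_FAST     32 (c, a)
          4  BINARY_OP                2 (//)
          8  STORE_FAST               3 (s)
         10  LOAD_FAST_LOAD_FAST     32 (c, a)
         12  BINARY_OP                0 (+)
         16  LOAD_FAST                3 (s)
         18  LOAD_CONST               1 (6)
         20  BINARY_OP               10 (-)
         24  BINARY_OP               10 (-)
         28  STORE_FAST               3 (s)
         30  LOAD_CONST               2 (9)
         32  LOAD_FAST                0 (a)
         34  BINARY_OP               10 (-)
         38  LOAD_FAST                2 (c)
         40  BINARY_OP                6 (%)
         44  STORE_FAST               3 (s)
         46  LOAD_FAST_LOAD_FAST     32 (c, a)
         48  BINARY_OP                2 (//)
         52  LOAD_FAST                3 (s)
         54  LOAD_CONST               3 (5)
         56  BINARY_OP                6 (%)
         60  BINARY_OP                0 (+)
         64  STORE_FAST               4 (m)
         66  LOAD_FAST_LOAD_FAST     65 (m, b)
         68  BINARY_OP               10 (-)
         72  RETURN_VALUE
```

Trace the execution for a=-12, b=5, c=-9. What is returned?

-1

LOAD_FAST_LOAD_FAST c,a → push -9,-12. Stack: [-9, -12]
BINARY_OP // → -9 // -12 = 0. Stack: [0]
STORE_FAST s → s=0. Stack: []
LOAD_FAST_LOAD_FAST c,a → push -9,-12. Stack: [-9, -12]
BINARY_OP + → -9 + -12 = -21. Stack: [-21]
LOAD_FAST s → push 0. Stack: [-21, 0]
LOAD_CONST → push 6. Stack: [-21, 0, 6]
BINARY_OP - → 0 - 6 = -6. Stack: [-21, -6]
BINARY_OP - → -21 - -6 = -15. Stack: [-15]
STORE_FAST s → s=-15. Stack: []
LOAD_CONST → push 9. Stack: [9]
LOAD_FAST a → push -12. Stack: [9, -12]
BINARY_OP - → 9 - -12 = 21. Stack: [21]
LOAD_FAST c → push -9. Stack: [21, -9]
BINARY_OP % → 21 % -9 = -6. Stack: [-6]
STORE_FAST s → s=-6. Stack: []
LOAD_FAST_LOAD_FAST c,a → push -9,-12. Stack: [-9, -12]
BINARY_OP // → -9 // -12 = 0. Stack: [0]
LOAD_FAST s → push -6. Stack: [0, -6]
LOAD_CONST → push 5. Stack: [0, -6, 5]
BINARY_OP % → -6 % 5 = 4. Stack: [0, 4]
BINARY_OP + → 0 + 4 = 4. Stack: [4]
STORE_FAST m → m=4. Stack: []
LOAD_FAST_LOAD_FAST m,b → push 4,5. Stack: [4, 5]
BINARY_OP - → 4 - 5 = -1. Stack: [-1]
RETURN_VALUE → return -1.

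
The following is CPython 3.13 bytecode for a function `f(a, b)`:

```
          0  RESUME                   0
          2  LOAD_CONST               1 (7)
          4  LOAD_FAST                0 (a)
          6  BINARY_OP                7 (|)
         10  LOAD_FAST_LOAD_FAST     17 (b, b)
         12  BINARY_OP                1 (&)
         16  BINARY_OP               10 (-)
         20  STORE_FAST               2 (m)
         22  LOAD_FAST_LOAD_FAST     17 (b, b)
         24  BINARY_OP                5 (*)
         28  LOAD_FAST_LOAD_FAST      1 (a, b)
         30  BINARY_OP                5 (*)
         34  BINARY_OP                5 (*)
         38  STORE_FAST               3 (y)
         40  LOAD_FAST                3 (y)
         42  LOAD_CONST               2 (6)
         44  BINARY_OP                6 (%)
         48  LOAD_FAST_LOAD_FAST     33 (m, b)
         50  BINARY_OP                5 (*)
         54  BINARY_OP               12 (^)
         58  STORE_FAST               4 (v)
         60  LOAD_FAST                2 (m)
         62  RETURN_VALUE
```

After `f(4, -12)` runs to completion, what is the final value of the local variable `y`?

-6912

LOAD_CONST → push 7. Stack: [7]
LOAD_FAST a → push 4. Stack: [7, 4]
BINARY_OP | → 7 | 4 = 7. Stack: [7]
LOAD_FAST_LOAD_FAST b,b → push -12,-12. Stack: [7, -12, -12]
BINARY_OP & → -12 & -12 = -12. Stack: [7, -12]
BINARY_OP - → 7 - -12 = 19. Stack: [19]
STORE_FAST m → m=19. Stack: []
LOAD_FAST_LOAD_FAST b,b → push -12,-12. Stack: [-12, -12]
BINARY_OP * → -12 * -12 = 144. Stack: [144]
LOAD_FAST_LOAD_FAST a,b → push 4,-12. Stack: [144, 4, -12]
BINARY_OP * → 4 * -12 = -48. Stack: [144, -48]
BINARY_OP * → 144 * -48 = -6912. Stack: [-6912]
STORE_FAST y → y=-6912. Stack: []
LOAD_FAST y → push -6912. Stack: [-6912]
LOAD_CONST → push 6. Stack: [-6912, 6]
BINARY_OP % → -6912 % 6 = 0. Stack: [0]
LOAD_FAST_LOAD_FAST m,b → push 19,-12. Stack: [0, 19, -12]
BINARY_OP * → 19 * -12 = -228. Stack: [0, -228]
BINARY_OP ^ → 0 ^ -228 = -228. Stack: [-228]
STORE_FAST v → v=-228. Stack: []
LOAD_FAST m → push 19. Stack: [19]
RETURN_VALUE → return 19.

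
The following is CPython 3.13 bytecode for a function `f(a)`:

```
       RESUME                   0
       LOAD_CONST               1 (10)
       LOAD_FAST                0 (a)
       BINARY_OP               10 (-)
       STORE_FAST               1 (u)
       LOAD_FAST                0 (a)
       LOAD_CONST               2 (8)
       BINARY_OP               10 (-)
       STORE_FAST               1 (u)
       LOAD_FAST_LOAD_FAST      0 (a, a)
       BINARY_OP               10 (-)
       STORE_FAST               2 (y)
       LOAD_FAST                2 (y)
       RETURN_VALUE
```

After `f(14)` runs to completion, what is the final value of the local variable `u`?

6

LOAD_CONST → push 10. Stack: [10]
LOAD_FAST a → push 14. Stack: [10, 14]
BINARY_OP - → 10 - 14 = -4. Stack: [-4]
STORE_FAST u → u=-4. Stack: []
LOAD_FAST a → push 14. Stack: [14]
LOAD_CONST → push 8. Stack: [14, 8]
BINARY_OP - → 14 - 8 = 6. Stack: [6]
STORE_FAST u → u=6. Stack: []
LOAD_FAST_LOAD_FAST a,a → push 14,14. Stack: [14, 14]
BINARY_OP - → 14 - 14 = 0. Stack: [0]
STORE_FAST y → y=0. Stack: []
LOAD_FAST y → push 0. Stack: [0]
RETURN_VALUE → return 0.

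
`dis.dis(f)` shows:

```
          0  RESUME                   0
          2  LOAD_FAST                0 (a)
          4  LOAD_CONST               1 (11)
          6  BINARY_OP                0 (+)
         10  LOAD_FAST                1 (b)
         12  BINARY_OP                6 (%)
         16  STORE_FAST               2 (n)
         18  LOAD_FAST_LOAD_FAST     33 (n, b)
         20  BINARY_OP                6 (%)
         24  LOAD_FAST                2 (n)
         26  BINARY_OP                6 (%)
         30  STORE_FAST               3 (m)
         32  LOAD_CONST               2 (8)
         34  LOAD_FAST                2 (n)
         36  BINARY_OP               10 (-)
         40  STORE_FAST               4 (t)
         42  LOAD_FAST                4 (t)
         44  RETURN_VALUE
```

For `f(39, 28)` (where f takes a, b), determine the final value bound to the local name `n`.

LOAD_FAST a → push 39. Stack: [39]
LOAD_CONST → push 11. Stack: [39, 11]
BINARY_OP + → 39 + 11 = 50. Stack: [50]
LOAD_FAST b → push 28. Stack: [50, 28]
BINARY_OP % → 50 % 28 = 22. Stack: [22]
STORE_FAST n → n=22. Stack: []
LOAD_FAST_LOAD_FAST n,b → push 22,28. Stack: [22, 28]
BINARY_OP % → 22 % 28 = 22. Stack: [22]
LOAD_FAST n → push 22. Stack: [22, 22]
BINARY_OP % → 22 % 22 = 0. Stack: [0]
STORE_FAST m → m=0. Stack: []
LOAD_CONST → push 8. Stack: [8]
LOAD_FAST n → push 22. Stack: [8, 22]
BINARY_OP - → 8 - 22 = -14. Stack: [-14]
STORE_FAST t → t=-14. Stack: []
LOAD_FAST t → push -14. Stack: [-14]
RETURN_VALUE → return -14.

22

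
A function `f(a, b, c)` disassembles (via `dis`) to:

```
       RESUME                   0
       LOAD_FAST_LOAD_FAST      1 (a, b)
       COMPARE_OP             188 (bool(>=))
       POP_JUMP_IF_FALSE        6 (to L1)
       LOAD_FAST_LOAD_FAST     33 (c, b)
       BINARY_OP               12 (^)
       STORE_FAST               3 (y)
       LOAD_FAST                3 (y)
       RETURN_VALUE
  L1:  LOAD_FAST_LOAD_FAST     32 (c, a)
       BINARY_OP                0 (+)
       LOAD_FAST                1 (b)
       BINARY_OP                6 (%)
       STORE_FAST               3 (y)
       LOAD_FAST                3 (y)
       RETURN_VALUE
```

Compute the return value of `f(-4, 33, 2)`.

LOAD_FAST_LOAD_FAST a,b → push -4,33. Stack: [-4, 33]
COMPARE_OP bool(>=) → -4 vs 33 = False. Stack: [False]
POP_JUMP_IF_FALSE → pop False; jump. Stack: []
LOAD_FAST_LOAD_FAST c,a → push 2,-4. Stack: [2, -4]
BINARY_OP + → 2 + -4 = -2. Stack: [-2]
LOAD_FAST b → push 33. Stack: [-2, 33]
BINARY_OP % → -2 % 33 = 31. Stack: [31]
STORE_FAST y → y=31. Stack: []
LOAD_FAST y → push 31. Stack: [31]
RETURN_VALUE → return 31.

31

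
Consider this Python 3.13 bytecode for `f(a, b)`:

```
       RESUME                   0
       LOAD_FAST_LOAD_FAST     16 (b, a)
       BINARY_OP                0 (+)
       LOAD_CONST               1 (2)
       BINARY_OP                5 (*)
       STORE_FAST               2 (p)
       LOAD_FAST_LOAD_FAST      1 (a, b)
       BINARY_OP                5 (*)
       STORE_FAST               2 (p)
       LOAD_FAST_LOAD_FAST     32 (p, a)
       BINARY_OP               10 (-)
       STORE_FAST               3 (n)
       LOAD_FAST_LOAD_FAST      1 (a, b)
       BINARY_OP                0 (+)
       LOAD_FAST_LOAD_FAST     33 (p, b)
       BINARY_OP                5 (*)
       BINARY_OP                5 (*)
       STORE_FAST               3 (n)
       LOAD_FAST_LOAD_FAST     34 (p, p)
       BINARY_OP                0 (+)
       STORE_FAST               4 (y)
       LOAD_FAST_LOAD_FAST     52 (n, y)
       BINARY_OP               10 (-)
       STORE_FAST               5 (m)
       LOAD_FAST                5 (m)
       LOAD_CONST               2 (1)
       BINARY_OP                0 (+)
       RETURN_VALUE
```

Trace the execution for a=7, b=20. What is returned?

LOAD_FAST_LOAD_FAST b,a → push 20,7. Stack: [20, 7]
BINARY_OP + → 20 + 7 = 27. Stack: [27]
LOAD_CONST → push 2. Stack: [27, 2]
BINARY_OP * → 27 * 2 = 54. Stack: [54]
STORE_FAST p → p=54. Stack: []
LOAD_FAST_LOAD_FAST a,b → push 7,20. Stack: [7, 20]
BINARY_OP * → 7 * 20 = 140. Stack: [140]
STORE_FAST p → p=140. Stack: []
LOAD_FAST_LOAD_FAST p,a → push 140,7. Stack: [140, 7]
BINARY_OP - → 140 - 7 = 133. Stack: [133]
STORE_FAST n → n=133. Stack: []
LOAD_FAST_LOAD_FAST a,b → push 7,20. Stack: [7, 20]
BINARY_OP + → 7 + 20 = 27. Stack: [27]
LOAD_FAST_LOAD_FAST p,b → push 140,20. Stack: [27, 140, 20]
BINARY_OP * → 140 * 20 = 2800. Stack: [27, 2800]
BINARY_OP * → 27 * 2800 = 75600. Stack: [75600]
STORE_FAST n → n=75600. Stack: []
LOAD_FAST_LOAD_FAST p,p → push 140,140. Stack: [140, 140]
BINARY_OP + → 140 + 140 = 280. Stack: [280]
STORE_FAST y → y=280. Stack: []
LOAD_FAST_LOAD_FAST n,y → push 75600,280. Stack: [75600, 280]
BINARY_OP - → 75600 - 280 = 75320. Stack: [75320]
STORE_FAST m → m=75320. Stack: []
LOAD_FAST m → push 75320. Stack: [75320]
LOAD_CONST → push 1. Stack: [75320, 1]
BINARY_OP + → 75320 + 1 = 75321. Stack: [75321]
RETURN_VALUE → return 75321.

75321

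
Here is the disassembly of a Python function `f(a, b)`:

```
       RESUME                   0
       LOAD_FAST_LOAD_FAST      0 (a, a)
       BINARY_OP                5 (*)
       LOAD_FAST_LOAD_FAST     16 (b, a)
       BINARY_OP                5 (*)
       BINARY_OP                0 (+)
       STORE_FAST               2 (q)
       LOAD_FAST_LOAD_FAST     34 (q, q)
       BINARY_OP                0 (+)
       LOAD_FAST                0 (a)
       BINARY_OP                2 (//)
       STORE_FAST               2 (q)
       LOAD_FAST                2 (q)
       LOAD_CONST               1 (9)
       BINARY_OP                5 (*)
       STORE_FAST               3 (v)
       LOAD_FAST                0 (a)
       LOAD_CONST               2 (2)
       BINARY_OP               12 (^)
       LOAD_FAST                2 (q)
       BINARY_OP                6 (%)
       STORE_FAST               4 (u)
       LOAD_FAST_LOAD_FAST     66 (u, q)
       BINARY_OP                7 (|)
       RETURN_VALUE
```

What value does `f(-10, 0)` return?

LOAD_FAST_LOAD_FAST a,a → push -10,-10. Stack: [-10, -10]
BINARY_OP * → -10 * -10 = 100. Stack: [100]
LOAD_FAST_LOAD_FAST b,a → push 0,-10. Stack: [100, 0, -10]
BINARY_OP * → 0 * -10 = 0. Stack: [100, 0]
BINARY_OP + → 100 + 0 = 100. Stack: [100]
STORE_FAST q → q=100. Stack: []
LOAD_FAST_LOAD_FAST q,q → push 100,100. Stack: [100, 100]
BINARY_OP + → 100 + 100 = 200. Stack: [200]
LOAD_FAST a → push -10. Stack: [200, -10]
BINARY_OP // → 200 // -10 = -20. Stack: [-20]
STORE_FAST q → q=-20. Stack: []
LOAD_FAST q → push -20. Stack: [-20]
LOAD_CONST → push 9. Stack: [-20, 9]
BINARY_OP * → -20 * 9 = -180. Stack: [-180]
STORE_FAST v → v=-180. Stack: []
LOAD_FAST a → push -10. Stack: [-10]
LOAD_CONST → push 2. Stack: [-10, 2]
BINARY_OP ^ → -10 ^ 2 = -12. Stack: [-12]
LOAD_FAST q → push -20. Stack: [-12, -20]
BINARY_OP % → -12 % -20 = -12. Stack: [-12]
STORE_FAST u → u=-12. Stack: []
LOAD_FAST_LOAD_FAST u,q → push -12,-20. Stack: [-12, -20]
BINARY_OP | → -12 | -20 = -4. Stack: [-4]
RETURN_VALUE → return -4.

-4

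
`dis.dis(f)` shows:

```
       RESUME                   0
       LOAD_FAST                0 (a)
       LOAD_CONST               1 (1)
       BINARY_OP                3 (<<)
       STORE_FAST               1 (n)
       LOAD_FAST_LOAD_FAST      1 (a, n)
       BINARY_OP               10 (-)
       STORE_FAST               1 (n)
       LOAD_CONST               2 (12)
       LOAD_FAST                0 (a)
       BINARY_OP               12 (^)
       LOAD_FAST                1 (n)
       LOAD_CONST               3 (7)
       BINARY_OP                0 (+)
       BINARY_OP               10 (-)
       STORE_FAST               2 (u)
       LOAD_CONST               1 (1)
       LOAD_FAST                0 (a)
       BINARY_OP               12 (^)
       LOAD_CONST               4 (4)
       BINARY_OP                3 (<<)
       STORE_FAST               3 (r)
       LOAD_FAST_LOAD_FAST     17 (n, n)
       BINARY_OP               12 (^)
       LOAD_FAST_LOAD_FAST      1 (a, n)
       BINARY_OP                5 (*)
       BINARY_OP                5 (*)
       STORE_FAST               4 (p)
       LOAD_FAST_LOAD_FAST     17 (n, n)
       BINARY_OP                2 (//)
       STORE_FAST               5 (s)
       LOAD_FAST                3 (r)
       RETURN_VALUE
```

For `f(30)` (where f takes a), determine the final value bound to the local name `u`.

41

LOAD_FAST a → push 30. Stack: [30]
LOAD_CONST → push 1. Stack: [30, 1]
BINARY_OP << → 30 << 1 = 60. Stack: [60]
STORE_FAST n → n=60. Stack: []
LOAD_FAST_LOAD_FAST a,n → push 30,60. Stack: [30, 60]
BINARY_OP - → 30 - 60 = -30. Stack: [-30]
STORE_FAST n → n=-30. Stack: []
LOAD_CONST → push 12. Stack: [12]
LOAD_FAST a → push 30. Stack: [12, 30]
BINARY_OP ^ → 12 ^ 30 = 18. Stack: [18]
LOAD_FAST n → push -30. Stack: [18, -30]
LOAD_CONST → push 7. Stack: [18, -30, 7]
BINARY_OP + → -30 + 7 = -23. Stack: [18, -23]
BINARY_OP - → 18 - -23 = 41. Stack: [41]
STORE_FAST u → u=41. Stack: []
LOAD_CONST → push 1. Stack: [1]
LOAD_FAST a → push 30. Stack: [1, 30]
BINARY_OP ^ → 1 ^ 30 = 31. Stack: [31]
LOAD_CONST → push 4. Stack: [31, 4]
BINARY_OP << → 31 << 4 = 496. Stack: [496]
STORE_FAST r → r=496. Stack: []
LOAD_FAST_LOAD_FAST n,n → push -30,-30. Stack: [-30, -30]
BINARY_OP ^ → -30 ^ -30 = 0. Stack: [0]
LOAD_FAST_LOAD_FAST a,n → push 30,-30. Stack: [0, 30, -30]
BINARY_OP * → 30 * -30 = -900. Stack: [0, -900]
BINARY_OP * → 0 * -900 = 0. Stack: [0]
STORE_FAST p → p=0. Stack: []
LOAD_FAST_LOAD_FAST n,n → push -30,-30. Stack: [-30, -30]
BINARY_OP // → -30 // -30 = 1. Stack: [1]
STORE_FAST s → s=1. Stack: []
LOAD_FAST r → push 496. Stack: [496]
RETURN_VALUE → return 496.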